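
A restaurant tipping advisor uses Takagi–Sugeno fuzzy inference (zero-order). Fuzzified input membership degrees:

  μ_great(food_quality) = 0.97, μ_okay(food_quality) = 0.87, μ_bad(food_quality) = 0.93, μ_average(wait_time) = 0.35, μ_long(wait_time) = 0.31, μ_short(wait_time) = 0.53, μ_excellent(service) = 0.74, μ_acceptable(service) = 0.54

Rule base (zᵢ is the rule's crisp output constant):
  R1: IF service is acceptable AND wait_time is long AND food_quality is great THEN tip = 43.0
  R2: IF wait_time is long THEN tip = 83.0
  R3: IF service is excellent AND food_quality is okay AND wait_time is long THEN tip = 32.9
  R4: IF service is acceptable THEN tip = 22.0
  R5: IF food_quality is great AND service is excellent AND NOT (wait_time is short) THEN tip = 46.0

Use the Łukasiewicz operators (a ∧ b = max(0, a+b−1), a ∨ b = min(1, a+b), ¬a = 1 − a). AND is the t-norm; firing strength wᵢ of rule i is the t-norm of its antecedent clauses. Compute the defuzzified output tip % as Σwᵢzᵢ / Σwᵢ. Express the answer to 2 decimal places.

R1 (z=43.0): acceptable=0.54, long=0.31, great=0.97; AND[max(0, a+b−1)] → w = 0.00
R2 (z=83.0): long=0.31 → w = 0.31
R3 (z=32.9): excellent=0.74, okay=0.87, long=0.31; AND[max(0, a+b−1)] → w = 0.00
R4 (z=22.0): acceptable=0.54 → w = 0.54
R5 (z=46.0): great=0.97, excellent=0.74, ¬short=1−0.53=0.47; AND[max(0, a+b−1)] → w = 0.18
Weighted average = (0.00·43.0 + 0.31·83.0 + 0.00·32.9 + 0.54·22.0 + 0.18·46.0) / (0.00 + 0.31 + 0.00 + 0.54 + 0.18)
  = 45.8900 / 1.0300 = 44.55

44.55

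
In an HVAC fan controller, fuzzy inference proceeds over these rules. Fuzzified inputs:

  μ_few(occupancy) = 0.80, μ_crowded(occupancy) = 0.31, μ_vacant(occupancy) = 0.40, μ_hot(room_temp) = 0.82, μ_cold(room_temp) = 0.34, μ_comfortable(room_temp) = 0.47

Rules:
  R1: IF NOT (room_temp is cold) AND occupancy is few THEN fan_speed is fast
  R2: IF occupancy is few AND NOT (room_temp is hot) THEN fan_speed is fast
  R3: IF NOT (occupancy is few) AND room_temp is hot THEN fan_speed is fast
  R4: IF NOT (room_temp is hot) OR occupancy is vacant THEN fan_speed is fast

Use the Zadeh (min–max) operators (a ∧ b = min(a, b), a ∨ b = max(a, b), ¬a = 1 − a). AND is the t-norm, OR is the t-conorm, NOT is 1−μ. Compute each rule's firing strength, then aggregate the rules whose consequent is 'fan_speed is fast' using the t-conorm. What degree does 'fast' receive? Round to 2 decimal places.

R1: ¬cold=1−0.34=0.66, few=0.80; AND[min(a, b)] → w = 0.66
R2: few=0.80, ¬hot=1−0.82=0.18; AND[min(a, b)] → w = 0.18
R3: ¬few=1−0.80=0.20, hot=0.82; AND[min(a, b)] → w = 0.20
R4: ¬hot=1−0.82=0.18, vacant=0.40; OR[max(a, b)] → w = 0.40
Rules with consequent 'fast': {R1, R2, R3, R4} → strengths 0.66, 0.18, 0.20, 0.40
Aggregate via t-conorm [max(a, b)]: 0.66

0.66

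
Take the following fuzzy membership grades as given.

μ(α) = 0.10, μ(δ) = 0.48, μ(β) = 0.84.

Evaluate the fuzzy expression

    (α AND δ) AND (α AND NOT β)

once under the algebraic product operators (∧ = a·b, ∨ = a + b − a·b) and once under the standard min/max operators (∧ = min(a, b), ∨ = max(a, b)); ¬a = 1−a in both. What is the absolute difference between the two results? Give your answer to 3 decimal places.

Under algebraic product:
  α AND δ = a·b on (0.1000, 0.4800) = 0.0480
  NOT β = 1 − 0.8400 = 0.1600
  α AND NOT β = a·b on (0.1000, 0.1600) = 0.0160
  (α AND δ) AND (α AND NOT β) = a·b on (0.0480, 0.0160) = 0.0008
  → value = 0.0008
Under standard min/max:
  α AND δ = min(a, b) on (0.10, 0.48) = 0.10
  NOT β = 1 − 0.84 = 0.16
  α AND NOT β = min(a, b) on (0.10, 0.16) = 0.10
  (α AND δ) AND (α AND NOT β) = min(a, b) on (0.10, 0.10) = 0.10
  → value = 0.1000
|0.0008 − 0.1000| = 0.099

0.099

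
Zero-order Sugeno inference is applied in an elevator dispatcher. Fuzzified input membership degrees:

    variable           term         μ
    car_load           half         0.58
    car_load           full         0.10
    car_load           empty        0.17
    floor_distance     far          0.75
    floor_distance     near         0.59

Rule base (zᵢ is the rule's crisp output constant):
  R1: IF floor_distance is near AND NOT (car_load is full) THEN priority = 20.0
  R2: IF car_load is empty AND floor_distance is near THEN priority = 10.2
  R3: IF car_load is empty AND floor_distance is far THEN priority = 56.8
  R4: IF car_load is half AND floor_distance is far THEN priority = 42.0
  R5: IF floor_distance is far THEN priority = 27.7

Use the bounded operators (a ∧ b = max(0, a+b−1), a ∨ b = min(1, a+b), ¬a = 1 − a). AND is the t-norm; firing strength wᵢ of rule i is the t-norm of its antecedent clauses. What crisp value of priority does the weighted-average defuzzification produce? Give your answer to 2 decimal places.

28.30

R1 (z=20.0): near=0.59, ¬full=1−0.10=0.90; AND[max(0, a+b−1)] → w = 0.49
R2 (z=10.2): empty=0.17, near=0.59; AND[max(0, a+b−1)] → w = 0.00
R3 (z=56.8): empty=0.17, far=0.75; AND[max(0, a+b−1)] → w = 0.00
R4 (z=42.0): half=0.58, far=0.75; AND[max(0, a+b−1)] → w = 0.33
R5 (z=27.7): far=0.75 → w = 0.75
Weighted average = (0.49·20.0 + 0.00·10.2 + 0.00·56.8 + 0.33·42.0 + 0.75·27.7) / (0.49 + 0.00 + 0.00 + 0.33 + 0.75)
  = 44.4350 / 1.5700 = 28.30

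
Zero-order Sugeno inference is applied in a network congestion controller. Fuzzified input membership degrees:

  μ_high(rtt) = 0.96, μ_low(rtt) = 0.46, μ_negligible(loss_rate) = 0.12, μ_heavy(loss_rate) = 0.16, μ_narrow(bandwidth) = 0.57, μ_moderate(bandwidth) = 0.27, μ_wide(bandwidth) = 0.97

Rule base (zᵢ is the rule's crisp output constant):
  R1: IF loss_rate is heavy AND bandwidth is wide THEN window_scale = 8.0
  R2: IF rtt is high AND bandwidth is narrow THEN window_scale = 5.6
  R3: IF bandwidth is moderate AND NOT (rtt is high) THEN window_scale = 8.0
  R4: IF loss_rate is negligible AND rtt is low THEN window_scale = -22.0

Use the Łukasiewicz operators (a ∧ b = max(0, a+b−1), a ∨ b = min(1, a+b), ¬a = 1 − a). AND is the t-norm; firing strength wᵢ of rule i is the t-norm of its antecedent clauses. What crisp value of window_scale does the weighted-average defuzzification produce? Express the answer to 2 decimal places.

R1 (z=8.0): heavy=0.16, wide=0.97; AND[max(0, a+b−1)] → w = 0.13
R2 (z=5.6): high=0.96, narrow=0.57; AND[max(0, a+b−1)] → w = 0.53
R3 (z=8.0): moderate=0.27, ¬high=1−0.96=0.04; AND[max(0, a+b−1)] → w = 0.00
R4 (z=-22.0): negligible=0.12, low=0.46; AND[max(0, a+b−1)] → w = 0.00
Weighted average = (0.13·8.0 + 0.53·5.6 + 0.00·8.0 + 0.00·-22.0) / (0.13 + 0.53 + 0.00 + 0.00)
  = 4.0080 / 0.6600 = 6.07

6.07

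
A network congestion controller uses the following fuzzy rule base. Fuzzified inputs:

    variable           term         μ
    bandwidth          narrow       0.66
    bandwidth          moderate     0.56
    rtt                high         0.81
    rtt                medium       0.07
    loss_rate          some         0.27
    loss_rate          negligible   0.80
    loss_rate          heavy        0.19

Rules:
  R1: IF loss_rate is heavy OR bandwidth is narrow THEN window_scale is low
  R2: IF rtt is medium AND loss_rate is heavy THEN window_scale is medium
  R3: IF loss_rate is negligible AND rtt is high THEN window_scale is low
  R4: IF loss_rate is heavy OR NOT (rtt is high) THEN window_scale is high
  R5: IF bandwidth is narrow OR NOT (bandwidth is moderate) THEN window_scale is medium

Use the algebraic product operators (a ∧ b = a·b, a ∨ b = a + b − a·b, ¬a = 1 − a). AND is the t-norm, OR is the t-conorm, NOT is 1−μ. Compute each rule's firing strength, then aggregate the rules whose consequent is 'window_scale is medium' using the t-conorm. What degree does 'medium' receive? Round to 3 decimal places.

R1: heavy=0.19, narrow=0.66; OR[a + b − a·b] → w = 0.7246
R2: medium=0.07, heavy=0.19; AND[a·b] → w = 0.0133
R3: negligible=0.80, high=0.81; AND[a·b] → w = 0.6480
R4: heavy=0.19, ¬high=1−0.81=0.19; OR[a + b − a·b] → w = 0.3439
R5: narrow=0.66, ¬moderate=1−0.56=0.44; OR[a + b − a·b] → w = 0.8096
Rules with consequent 'medium': {R2, R5} → strengths 0.0133, 0.8096
Aggregate via t-conorm [a + b − a·b]: 0.8121

0.812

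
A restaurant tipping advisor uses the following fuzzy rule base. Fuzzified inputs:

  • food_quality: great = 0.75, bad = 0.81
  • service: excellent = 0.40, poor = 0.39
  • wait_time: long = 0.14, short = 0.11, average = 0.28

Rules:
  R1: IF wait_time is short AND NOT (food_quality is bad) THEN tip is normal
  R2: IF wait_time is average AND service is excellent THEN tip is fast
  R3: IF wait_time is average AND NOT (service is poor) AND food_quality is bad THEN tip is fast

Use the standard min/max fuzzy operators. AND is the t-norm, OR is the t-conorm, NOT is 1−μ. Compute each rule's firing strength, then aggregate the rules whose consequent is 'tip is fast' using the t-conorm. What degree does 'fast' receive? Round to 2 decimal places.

0.28

R1: short=0.11, ¬bad=1−0.81=0.19; AND[min(a, b)] → w = 0.11
R2: average=0.28, excellent=0.40; AND[min(a, b)] → w = 0.28
R3: average=0.28, ¬poor=1−0.39=0.61, bad=0.81; AND[min(a, b)] → w = 0.28
Rules with consequent 'fast': {R2, R3} → strengths 0.28, 0.28
Aggregate via t-conorm [max(a, b)]: 0.28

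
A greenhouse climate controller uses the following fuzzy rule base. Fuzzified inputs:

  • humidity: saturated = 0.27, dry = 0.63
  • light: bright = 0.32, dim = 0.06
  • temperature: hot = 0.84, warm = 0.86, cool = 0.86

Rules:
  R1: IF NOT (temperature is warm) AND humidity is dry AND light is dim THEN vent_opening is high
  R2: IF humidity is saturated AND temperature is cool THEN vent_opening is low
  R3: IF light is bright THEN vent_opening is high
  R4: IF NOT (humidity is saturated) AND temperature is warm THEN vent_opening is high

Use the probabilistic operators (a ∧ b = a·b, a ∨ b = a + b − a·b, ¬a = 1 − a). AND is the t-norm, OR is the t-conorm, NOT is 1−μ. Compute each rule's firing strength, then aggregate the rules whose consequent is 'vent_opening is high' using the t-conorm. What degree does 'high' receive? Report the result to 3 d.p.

0.748

R1: ¬warm=1−0.86=0.14, dry=0.63, dim=0.06; AND[a·b] → w = 0.0053
R2: saturated=0.27, cool=0.86; AND[a·b] → w = 0.2322
R3: bright=0.32 → w = 0.3200
R4: ¬saturated=1−0.27=0.73, warm=0.86; AND[a·b] → w = 0.6278
Rules with consequent 'high': {R1, R3, R4} → strengths 0.0053, 0.3200, 0.6278
Aggregate via t-conorm [a + b − a·b]: 0.7482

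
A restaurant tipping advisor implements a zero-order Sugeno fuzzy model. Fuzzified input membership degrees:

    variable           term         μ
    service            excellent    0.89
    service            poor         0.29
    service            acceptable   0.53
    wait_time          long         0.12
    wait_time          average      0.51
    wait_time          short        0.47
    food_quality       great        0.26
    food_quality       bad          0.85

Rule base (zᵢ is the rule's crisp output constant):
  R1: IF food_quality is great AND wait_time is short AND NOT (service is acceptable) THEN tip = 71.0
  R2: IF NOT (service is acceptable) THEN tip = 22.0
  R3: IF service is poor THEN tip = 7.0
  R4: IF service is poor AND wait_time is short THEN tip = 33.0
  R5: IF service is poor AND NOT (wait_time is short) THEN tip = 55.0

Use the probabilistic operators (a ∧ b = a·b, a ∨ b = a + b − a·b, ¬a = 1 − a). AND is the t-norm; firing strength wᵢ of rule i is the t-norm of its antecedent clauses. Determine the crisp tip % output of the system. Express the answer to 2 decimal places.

R1 (z=71.0): great=0.26, short=0.47, ¬acceptable=1−0.53=0.47; AND[a·b] → w = 0.0574
R2 (z=22.0): ¬acceptable=1−0.53=0.47 → w = 0.4700
R3 (z=7.0): poor=0.29 → w = 0.2900
R4 (z=33.0): poor=0.29, short=0.47; AND[a·b] → w = 0.1363
R5 (z=55.0): poor=0.29, ¬short=1−0.47=0.53; AND[a·b] → w = 0.1537
Weighted average = (0.0574·71.0 + 0.4700·22.0 + 0.2900·7.0 + 0.1363·33.0 + 0.1537·55.0) / (0.0574 + 0.4700 + 0.2900 + 0.1363 + 0.1537)
  = 29.3992 / 1.1074 = 26.55

26.55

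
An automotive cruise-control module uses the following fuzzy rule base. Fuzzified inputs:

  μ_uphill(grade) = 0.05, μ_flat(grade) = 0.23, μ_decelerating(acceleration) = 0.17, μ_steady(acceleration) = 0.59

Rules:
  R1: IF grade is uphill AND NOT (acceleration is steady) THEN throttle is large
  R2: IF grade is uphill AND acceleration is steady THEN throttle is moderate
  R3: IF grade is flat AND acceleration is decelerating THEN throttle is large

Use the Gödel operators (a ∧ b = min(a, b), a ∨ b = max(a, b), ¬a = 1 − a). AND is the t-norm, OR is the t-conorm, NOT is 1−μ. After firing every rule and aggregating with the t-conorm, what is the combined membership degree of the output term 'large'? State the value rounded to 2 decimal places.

R1: uphill=0.05, ¬steady=1−0.59=0.41; AND[min(a, b)] → w = 0.05
R2: uphill=0.05, steady=0.59; AND[min(a, b)] → w = 0.05
R3: flat=0.23, decelerating=0.17; AND[min(a, b)] → w = 0.17
Rules with consequent 'large': {R1, R3} → strengths 0.05, 0.17
Aggregate via t-conorm [max(a, b)]: 0.17

0.17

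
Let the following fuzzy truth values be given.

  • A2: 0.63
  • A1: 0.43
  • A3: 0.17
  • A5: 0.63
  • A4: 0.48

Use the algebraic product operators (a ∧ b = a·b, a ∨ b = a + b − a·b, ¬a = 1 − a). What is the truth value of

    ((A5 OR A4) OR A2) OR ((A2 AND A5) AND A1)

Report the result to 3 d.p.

A5 OR A4 = a + b − a·b on (0.6300, 0.4800) = 0.8076
(A5 OR A4) OR A2 = a + b − a·b on (0.8076, 0.6300) = 0.9288
A2 AND A5 = a·b on (0.6300, 0.6300) = 0.3969
(A2 AND A5) AND A1 = a·b on (0.3969, 0.4300) = 0.1707
((A5 OR A4) OR A2) OR ((A2 AND A5) AND A1) = a + b − a·b on (0.9288, 0.1707) = 0.9410

0.941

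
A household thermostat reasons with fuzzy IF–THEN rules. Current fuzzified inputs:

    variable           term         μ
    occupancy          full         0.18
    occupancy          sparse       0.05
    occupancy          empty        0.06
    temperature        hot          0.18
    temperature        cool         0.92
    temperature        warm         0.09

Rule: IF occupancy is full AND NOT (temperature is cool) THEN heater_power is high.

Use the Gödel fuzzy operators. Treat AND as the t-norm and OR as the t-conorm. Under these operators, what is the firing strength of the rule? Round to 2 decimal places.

firing strength: full=0.18, ¬cool=1−0.92=0.08; AND[min(a, b)] → w = 0.08

0.08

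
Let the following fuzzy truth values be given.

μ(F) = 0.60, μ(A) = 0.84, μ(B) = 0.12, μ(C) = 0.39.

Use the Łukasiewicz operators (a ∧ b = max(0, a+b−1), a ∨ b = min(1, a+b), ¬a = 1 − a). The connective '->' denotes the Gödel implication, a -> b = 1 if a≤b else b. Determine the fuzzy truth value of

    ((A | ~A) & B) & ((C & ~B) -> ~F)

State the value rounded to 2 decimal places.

0.12

~A = 1 − 0.84 = 0.16
A | ~A = min(1, a+b) on (0.84, 0.16) = 1.00
(A | ~A) & B = max(0, a+b−1) on (1.00, 0.12) = 0.12
~B = 1 − 0.12 = 0.88
C & ~B = max(0, a+b−1) on (0.39, 0.88) = 0.27
~F = 1 − 0.60 = 0.40
(C & ~B) -> ~F  [Gödel: 1 if a≤b else b] with a=0.27, b=0.40 → 1.00
((A | ~A) & B) & ((C & ~B) -> ~F) = max(0, a+b−1) on (0.12, 1.00) = 0.12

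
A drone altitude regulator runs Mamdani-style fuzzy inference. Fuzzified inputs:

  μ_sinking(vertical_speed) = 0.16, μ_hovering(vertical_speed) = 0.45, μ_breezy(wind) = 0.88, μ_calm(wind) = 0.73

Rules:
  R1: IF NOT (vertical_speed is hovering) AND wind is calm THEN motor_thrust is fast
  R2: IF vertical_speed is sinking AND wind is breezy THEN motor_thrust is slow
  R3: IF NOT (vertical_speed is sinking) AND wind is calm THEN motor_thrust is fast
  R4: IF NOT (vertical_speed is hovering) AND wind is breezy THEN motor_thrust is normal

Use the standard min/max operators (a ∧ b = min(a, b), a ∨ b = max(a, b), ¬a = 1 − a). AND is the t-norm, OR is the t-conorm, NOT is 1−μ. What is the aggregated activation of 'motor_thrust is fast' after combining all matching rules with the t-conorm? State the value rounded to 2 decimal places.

R1: ¬hovering=1−0.45=0.55, calm=0.73; AND[min(a, b)] → w = 0.55
R2: sinking=0.16, breezy=0.88; AND[min(a, b)] → w = 0.16
R3: ¬sinking=1−0.16=0.84, calm=0.73; AND[min(a, b)] → w = 0.73
R4: ¬hovering=1−0.45=0.55, breezy=0.88; AND[min(a, b)] → w = 0.55
Rules with consequent 'fast': {R1, R3} → strengths 0.55, 0.73
Aggregate via t-conorm [max(a, b)]: 0.73

0.73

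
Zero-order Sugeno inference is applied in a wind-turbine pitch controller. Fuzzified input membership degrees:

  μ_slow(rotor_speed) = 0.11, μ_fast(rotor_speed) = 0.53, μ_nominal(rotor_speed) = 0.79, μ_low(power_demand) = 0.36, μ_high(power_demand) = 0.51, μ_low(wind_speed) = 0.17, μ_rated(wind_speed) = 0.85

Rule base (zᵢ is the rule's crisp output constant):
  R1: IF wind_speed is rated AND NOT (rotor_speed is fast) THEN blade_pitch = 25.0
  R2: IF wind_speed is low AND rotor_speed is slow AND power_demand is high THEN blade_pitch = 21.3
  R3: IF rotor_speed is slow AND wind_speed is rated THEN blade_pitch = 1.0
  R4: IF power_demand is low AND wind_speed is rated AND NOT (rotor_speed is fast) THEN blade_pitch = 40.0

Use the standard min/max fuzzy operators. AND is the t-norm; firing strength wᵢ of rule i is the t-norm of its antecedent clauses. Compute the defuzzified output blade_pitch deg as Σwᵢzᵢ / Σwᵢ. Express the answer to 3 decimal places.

R1 (z=25.0): rated=0.85, ¬fast=1−0.53=0.47; AND[min(a, b)] → w = 0.47
R2 (z=21.3): low=0.17, slow=0.11, high=0.51; AND[min(a, b)] → w = 0.11
R3 (z=1.0): slow=0.11, rated=0.85; AND[min(a, b)] → w = 0.11
R4 (z=40.0): low=0.36, rated=0.85, ¬fast=1−0.53=0.47; AND[min(a, b)] → w = 0.36
Weighted average = (0.47·25.0 + 0.11·21.3 + 0.11·1.0 + 0.36·40.0) / (0.47 + 0.11 + 0.11 + 0.36)
  = 28.6030 / 1.0500 = 27.241

27.241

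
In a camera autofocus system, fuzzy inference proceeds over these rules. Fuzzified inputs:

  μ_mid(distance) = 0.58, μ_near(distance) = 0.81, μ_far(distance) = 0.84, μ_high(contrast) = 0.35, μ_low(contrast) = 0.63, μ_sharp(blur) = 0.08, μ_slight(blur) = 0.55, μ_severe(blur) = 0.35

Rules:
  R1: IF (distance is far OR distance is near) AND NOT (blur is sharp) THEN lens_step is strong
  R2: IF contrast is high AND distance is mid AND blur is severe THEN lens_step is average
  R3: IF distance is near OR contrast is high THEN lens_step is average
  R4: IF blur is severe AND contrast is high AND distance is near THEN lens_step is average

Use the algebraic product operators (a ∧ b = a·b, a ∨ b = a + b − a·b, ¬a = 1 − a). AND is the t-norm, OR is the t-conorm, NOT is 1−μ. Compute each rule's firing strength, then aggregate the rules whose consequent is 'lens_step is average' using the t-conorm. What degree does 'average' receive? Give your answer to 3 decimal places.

0.897

R1: (far=0.84 OR near=0.81) = 0.9696; AND[a·b] with ¬sharp=1−0.08=0.92 → w = 0.8920
R2: high=0.35, mid=0.58, severe=0.35; AND[a·b] → w = 0.0710
R3: near=0.81, high=0.35; OR[a + b − a·b] → w = 0.8765
R4: severe=0.35, high=0.35, near=0.81; AND[a·b] → w = 0.0992
Rules with consequent 'average': {R2, R3, R4} → strengths 0.0710, 0.8765, 0.0992
Aggregate via t-conorm [a + b − a·b]: 0.8967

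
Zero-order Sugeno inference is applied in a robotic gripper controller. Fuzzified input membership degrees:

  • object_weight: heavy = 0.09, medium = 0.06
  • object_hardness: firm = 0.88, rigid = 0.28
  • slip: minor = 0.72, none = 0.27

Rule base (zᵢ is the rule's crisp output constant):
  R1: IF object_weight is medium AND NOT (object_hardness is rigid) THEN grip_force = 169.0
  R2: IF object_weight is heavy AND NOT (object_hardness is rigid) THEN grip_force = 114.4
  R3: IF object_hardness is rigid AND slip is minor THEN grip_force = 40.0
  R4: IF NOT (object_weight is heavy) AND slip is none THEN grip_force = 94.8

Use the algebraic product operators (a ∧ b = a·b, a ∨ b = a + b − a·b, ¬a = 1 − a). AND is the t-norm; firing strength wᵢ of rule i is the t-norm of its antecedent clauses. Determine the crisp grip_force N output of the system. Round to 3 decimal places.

R1 (z=169.0): medium=0.06, ¬rigid=1−0.28=0.72; AND[a·b] → w = 0.0432
R2 (z=114.4): heavy=0.09, ¬rigid=1−0.28=0.72; AND[a·b] → w = 0.0648
R3 (z=40.0): rigid=0.28, minor=0.72; AND[a·b] → w = 0.2016
R4 (z=94.8): ¬heavy=1−0.09=0.91, none=0.27; AND[a·b] → w = 0.2457
Weighted average = (0.0432·169.0 + 0.0648·114.4 + 0.2016·40.0 + 0.2457·94.8) / (0.0432 + 0.0648 + 0.2016 + 0.2457)
  = 46.0703 / 0.5553 = 82.965

82.965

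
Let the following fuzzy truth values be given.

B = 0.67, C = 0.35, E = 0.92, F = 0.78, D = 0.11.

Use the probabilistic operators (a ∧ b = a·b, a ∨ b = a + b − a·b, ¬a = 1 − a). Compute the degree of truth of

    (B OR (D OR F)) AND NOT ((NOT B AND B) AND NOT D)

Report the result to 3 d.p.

0.751

D OR F = a + b − a·b on (0.1100, 0.7800) = 0.8042
B OR (D OR F) = a + b − a·b on (0.6700, 0.8042) = 0.9354
NOT B = 1 − 0.6700 = 0.3300
NOT B AND B = a·b on (0.3300, 0.6700) = 0.2211
NOT D = 1 − 0.1100 = 0.8900
(NOT B AND B) AND NOT D = a·b on (0.2211, 0.8900) = 0.1968
NOT ((NOT B AND B) AND NOT D) = 1 − 0.1968 = 0.8032
(B OR (D OR F)) AND NOT ((NOT B AND B) AND NOT D) = a·b on (0.9354, 0.8032) = 0.7513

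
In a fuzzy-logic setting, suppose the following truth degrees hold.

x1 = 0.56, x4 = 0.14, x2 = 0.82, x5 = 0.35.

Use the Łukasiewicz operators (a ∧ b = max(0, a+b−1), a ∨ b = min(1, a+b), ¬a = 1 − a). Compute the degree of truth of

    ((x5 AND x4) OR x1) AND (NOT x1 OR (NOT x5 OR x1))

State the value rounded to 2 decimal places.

x5 AND x4 = max(0, a+b−1) on (0.35, 0.14) = 0.00
(x5 AND x4) OR x1 = min(1, a+b) on (0.00, 0.56) = 0.56
NOT x1 = 1 − 0.56 = 0.44
NOT x5 = 1 − 0.35 = 0.65
NOT x5 OR x1 = min(1, a+b) on (0.65, 0.56) = 1.00
NOT x1 OR (NOT x5 OR x1) = min(1, a+b) on (0.44, 1.00) = 1.00
((x5 AND x4) OR x1) AND (NOT x1 OR (NOT x5 OR x1)) = max(0, a+b−1) on (0.56, 1.00) = 0.56

0.56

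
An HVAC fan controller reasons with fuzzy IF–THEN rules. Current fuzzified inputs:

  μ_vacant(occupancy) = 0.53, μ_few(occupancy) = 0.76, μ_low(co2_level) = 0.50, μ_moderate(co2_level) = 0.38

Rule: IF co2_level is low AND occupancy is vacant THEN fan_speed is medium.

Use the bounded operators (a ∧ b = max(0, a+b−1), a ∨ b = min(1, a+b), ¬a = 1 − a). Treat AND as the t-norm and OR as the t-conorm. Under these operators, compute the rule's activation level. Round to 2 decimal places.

firing strength: low=0.50, vacant=0.53; AND[max(0, a+b−1)] → w = 0.03

0.03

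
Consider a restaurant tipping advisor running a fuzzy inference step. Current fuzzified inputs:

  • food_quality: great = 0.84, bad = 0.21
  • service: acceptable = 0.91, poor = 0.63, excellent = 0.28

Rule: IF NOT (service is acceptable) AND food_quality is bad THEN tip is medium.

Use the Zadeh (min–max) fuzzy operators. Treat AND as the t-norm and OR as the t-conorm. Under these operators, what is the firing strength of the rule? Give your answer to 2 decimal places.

0.09

firing strength: ¬acceptable=1−0.91=0.09, bad=0.21; AND[min(a, b)] → w = 0.09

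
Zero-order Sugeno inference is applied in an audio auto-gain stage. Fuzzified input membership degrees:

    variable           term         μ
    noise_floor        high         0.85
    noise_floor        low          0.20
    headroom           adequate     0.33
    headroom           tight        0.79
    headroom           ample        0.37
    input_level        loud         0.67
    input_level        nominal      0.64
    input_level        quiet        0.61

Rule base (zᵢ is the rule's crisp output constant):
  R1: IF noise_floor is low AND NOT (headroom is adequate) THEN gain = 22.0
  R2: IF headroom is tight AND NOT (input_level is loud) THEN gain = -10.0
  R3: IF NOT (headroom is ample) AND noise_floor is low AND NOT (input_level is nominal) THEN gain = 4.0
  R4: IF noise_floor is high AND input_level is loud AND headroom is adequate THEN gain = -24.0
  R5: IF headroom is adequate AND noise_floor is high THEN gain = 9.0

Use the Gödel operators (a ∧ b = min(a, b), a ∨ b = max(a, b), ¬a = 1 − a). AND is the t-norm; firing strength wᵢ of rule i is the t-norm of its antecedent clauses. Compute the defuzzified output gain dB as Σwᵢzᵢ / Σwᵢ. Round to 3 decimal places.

R1 (z=22.0): low=0.20, ¬adequate=1−0.33=0.67; AND[min(a, b)] → w = 0.20
R2 (z=-10.0): tight=0.79, ¬loud=1−0.67=0.33; AND[min(a, b)] → w = 0.33
R3 (z=4.0): ¬ample=1−0.37=0.63, low=0.20, ¬nominal=1−0.64=0.36; AND[min(a, b)] → w = 0.20
R4 (z=-24.0): high=0.85, loud=0.67, adequate=0.33; AND[min(a, b)] → w = 0.33
R5 (z=9.0): adequate=0.33, high=0.85; AND[min(a, b)] → w = 0.33
Weighted average = (0.20·22.0 + 0.33·-10.0 + 0.20·4.0 + 0.33·-24.0 + 0.33·9.0) / (0.20 + 0.33 + 0.20 + 0.33 + 0.33)
  = -3.0500 / 1.3900 = -2.194

-2.194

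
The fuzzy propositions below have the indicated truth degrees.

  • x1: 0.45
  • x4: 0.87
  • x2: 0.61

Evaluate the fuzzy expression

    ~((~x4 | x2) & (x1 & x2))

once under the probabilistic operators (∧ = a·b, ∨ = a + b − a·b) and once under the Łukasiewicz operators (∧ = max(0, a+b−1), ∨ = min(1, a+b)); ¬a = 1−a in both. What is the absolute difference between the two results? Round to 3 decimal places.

0.181

Under probabilistic:
  ~x4 = 1 − 0.8700 = 0.1300
  ~x4 | x2 = a + b − a·b on (0.1300, 0.6100) = 0.6607
  x1 & x2 = a·b on (0.4500, 0.6100) = 0.2745
  (~x4 | x2) & (x1 & x2) = a·b on (0.6607, 0.2745) = 0.1814
  ~((~x4 | x2) & (x1 & x2)) = 1 − 0.1814 = 0.8186
  → value = 0.8186
Under Łukasiewicz:
  ~x4 = 1 − 0.87 = 0.13
  ~x4 | x2 = min(1, a+b) on (0.13, 0.61) = 0.74
  x1 & x2 = max(0, a+b−1) on (0.45, 0.61) = 0.06
  (~x4 | x2) & (x1 & x2) = max(0, a+b−1) on (0.74, 0.06) = 0.00
  ~((~x4 | x2) & (x1 & x2)) = 1 − 0.00 = 1.00
  → value = 1.0000
|0.8186 − 1.0000| = 0.181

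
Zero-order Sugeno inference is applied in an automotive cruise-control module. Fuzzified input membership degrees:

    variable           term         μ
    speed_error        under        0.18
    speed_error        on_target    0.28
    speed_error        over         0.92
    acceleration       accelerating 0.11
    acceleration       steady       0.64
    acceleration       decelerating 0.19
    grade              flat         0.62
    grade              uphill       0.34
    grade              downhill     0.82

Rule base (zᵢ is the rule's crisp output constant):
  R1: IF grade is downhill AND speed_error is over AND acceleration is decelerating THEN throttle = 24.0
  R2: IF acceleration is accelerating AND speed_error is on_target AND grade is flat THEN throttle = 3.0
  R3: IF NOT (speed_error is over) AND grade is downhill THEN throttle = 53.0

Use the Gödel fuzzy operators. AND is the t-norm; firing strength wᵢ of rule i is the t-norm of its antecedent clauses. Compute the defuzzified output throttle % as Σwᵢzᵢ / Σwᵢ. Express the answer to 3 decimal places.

R1 (z=24.0): downhill=0.82, over=0.92, decelerating=0.19; AND[min(a, b)] → w = 0.19
R2 (z=3.0): accelerating=0.11, on_target=0.28, flat=0.62; AND[min(a, b)] → w = 0.11
R3 (z=53.0): ¬over=1−0.92=0.08, downhill=0.82; AND[min(a, b)] → w = 0.08
Weighted average = (0.19·24.0 + 0.11·3.0 + 0.08·53.0) / (0.19 + 0.11 + 0.08)
  = 9.1300 / 0.3800 = 24.026

24.026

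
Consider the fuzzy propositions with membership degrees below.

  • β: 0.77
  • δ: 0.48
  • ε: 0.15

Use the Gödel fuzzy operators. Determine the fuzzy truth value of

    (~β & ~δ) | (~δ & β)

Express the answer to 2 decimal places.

0.52

~β = 1 − 0.77 = 0.23
~δ = 1 − 0.48 = 0.52
~β & ~δ = min(a, b) on (0.23, 0.52) = 0.23
~δ = 1 − 0.48 = 0.52
~δ & β = min(a, b) on (0.52, 0.77) = 0.52
(~β & ~δ) | (~δ & β) = max(a, b) on (0.23, 0.52) = 0.52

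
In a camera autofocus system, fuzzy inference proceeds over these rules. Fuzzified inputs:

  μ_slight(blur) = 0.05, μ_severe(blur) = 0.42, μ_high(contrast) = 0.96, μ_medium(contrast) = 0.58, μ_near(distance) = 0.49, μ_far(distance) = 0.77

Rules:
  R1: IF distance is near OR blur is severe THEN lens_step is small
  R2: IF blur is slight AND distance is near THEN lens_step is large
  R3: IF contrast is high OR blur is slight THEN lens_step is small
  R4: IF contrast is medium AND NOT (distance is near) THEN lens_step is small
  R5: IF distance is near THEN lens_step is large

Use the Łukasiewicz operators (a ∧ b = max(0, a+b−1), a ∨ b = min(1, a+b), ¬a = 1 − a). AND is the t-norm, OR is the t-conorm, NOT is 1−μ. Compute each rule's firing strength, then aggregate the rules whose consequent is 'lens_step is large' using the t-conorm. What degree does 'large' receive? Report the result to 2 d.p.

R1: near=0.49, severe=0.42; OR[min(1, a+b)] → w = 0.91
R2: slight=0.05, near=0.49; AND[max(0, a+b−1)] → w = 0.00
R3: high=0.96, slight=0.05; OR[min(1, a+b)] → w = 1.00
R4: medium=0.58, ¬near=1−0.49=0.51; AND[max(0, a+b−1)] → w = 0.09
R5: near=0.49 → w = 0.49
Rules with consequent 'large': {R2, R5} → strengths 0.00, 0.49
Aggregate via t-conorm [min(1, a+b)]: 0.49

0.49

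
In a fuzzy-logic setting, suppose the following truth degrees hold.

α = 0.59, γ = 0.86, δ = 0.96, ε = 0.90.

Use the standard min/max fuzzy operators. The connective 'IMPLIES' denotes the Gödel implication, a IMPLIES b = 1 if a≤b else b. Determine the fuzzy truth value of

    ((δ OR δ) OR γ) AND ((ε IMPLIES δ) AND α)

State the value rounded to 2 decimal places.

δ OR δ = max(a, b) on (0.96, 0.96) = 0.96
(δ OR δ) OR γ = max(a, b) on (0.96, 0.86) = 0.96
ε IMPLIES δ  [Gödel: 1 if a≤b else b] with a=0.90, b=0.96 → 1.00
(ε IMPLIES δ) AND α = min(a, b) on (1.00, 0.59) = 0.59
((δ OR δ) OR γ) AND ((ε IMPLIES δ) AND α) = min(a, b) on (0.96, 0.59) = 0.59

0.59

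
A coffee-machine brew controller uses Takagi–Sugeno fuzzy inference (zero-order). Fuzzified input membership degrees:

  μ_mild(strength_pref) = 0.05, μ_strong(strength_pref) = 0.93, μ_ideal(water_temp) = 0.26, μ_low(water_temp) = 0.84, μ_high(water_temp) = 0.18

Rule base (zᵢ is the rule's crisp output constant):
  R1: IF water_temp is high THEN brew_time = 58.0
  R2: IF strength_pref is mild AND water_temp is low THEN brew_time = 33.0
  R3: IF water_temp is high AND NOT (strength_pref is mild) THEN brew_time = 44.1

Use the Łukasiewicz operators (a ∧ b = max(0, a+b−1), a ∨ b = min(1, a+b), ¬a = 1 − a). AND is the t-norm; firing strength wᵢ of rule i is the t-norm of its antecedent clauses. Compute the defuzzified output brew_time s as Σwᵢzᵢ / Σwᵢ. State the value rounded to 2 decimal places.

R1 (z=58.0): high=0.18 → w = 0.18
R2 (z=33.0): mild=0.05, low=0.84; AND[max(0, a+b−1)] → w = 0.00
R3 (z=44.1): high=0.18, ¬mild=1−0.05=0.95; AND[max(0, a+b−1)] → w = 0.13
Weighted average = (0.18·58.0 + 0.00·33.0 + 0.13·44.1) / (0.18 + 0.00 + 0.13)
  = 16.1730 / 0.3100 = 52.17

52.17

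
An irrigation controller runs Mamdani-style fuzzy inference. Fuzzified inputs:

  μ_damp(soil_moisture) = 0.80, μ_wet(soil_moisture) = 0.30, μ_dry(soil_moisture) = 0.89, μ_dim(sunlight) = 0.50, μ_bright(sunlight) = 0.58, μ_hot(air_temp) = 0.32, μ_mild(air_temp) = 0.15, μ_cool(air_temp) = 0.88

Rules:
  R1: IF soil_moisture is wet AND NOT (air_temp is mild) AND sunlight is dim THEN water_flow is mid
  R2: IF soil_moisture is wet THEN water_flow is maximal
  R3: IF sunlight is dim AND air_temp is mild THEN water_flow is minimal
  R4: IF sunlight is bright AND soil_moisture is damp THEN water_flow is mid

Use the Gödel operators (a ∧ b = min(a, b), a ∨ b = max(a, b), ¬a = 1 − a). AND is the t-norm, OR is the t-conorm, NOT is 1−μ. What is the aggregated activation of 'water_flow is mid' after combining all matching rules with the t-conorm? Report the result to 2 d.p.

0.58

R1: wet=0.30, ¬mild=1−0.15=0.85, dim=0.50; AND[min(a, b)] → w = 0.30
R2: wet=0.30 → w = 0.30
R3: dim=0.50, mild=0.15; AND[min(a, b)] → w = 0.15
R4: bright=0.58, damp=0.80; AND[min(a, b)] → w = 0.58
Rules with consequent 'mid': {R1, R4} → strengths 0.30, 0.58
Aggregate via t-conorm [max(a, b)]: 0.58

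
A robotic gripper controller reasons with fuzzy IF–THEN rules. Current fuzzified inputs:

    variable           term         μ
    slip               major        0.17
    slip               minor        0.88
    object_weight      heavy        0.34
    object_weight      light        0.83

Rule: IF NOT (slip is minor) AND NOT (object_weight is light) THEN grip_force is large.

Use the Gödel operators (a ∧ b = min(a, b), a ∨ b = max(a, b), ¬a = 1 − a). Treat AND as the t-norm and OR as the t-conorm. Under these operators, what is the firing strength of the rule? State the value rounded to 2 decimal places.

0.12

firing strength: ¬minor=1−0.88=0.12, ¬light=1−0.83=0.17; AND[min(a, b)] → w = 0.12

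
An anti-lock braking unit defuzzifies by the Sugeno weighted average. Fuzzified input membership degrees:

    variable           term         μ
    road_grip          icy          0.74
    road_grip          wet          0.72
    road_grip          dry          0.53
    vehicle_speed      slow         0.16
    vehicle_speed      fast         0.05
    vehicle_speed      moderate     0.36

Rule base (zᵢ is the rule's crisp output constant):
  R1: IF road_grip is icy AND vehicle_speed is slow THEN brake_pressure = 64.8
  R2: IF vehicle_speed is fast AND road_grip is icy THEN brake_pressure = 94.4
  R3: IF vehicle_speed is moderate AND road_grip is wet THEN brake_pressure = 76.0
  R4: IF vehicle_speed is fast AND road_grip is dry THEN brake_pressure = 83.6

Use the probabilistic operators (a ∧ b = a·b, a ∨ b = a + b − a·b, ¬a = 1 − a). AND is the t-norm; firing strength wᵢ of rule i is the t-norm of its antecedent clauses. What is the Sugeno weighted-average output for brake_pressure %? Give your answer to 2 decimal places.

R1 (z=64.8): icy=0.74, slow=0.16; AND[a·b] → w = 0.1184
R2 (z=94.4): fast=0.05, icy=0.74; AND[a·b] → w = 0.0370
R3 (z=76.0): moderate=0.36, wet=0.72; AND[a·b] → w = 0.2592
R4 (z=83.6): fast=0.05, dry=0.53; AND[a·b] → w = 0.0265
Weighted average = (0.1184·64.8 + 0.0370·94.4 + 0.2592·76.0 + 0.0265·83.6) / (0.1184 + 0.0370 + 0.2592 + 0.0265)
  = 33.0797 / 0.4411 = 74.99

74.99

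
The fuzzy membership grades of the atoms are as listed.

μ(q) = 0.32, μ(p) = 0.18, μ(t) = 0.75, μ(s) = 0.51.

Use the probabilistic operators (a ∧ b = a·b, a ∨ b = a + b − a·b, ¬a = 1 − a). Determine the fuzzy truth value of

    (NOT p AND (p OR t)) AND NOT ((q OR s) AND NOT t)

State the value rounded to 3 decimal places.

0.543

NOT p = 1 − 0.1800 = 0.8200
p OR t = a + b − a·b on (0.1800, 0.7500) = 0.7950
NOT p AND (p OR t) = a·b on (0.8200, 0.7950) = 0.6519
q OR s = a + b − a·b on (0.3200, 0.5100) = 0.6668
NOT t = 1 − 0.7500 = 0.2500
(q OR s) AND NOT t = a·b on (0.6668, 0.2500) = 0.1667
NOT ((q OR s) AND NOT t) = 1 − 0.1667 = 0.8333
(NOT p AND (p OR t)) AND NOT ((q OR s) AND NOT t) = a·b on (0.6519, 0.8333) = 0.5432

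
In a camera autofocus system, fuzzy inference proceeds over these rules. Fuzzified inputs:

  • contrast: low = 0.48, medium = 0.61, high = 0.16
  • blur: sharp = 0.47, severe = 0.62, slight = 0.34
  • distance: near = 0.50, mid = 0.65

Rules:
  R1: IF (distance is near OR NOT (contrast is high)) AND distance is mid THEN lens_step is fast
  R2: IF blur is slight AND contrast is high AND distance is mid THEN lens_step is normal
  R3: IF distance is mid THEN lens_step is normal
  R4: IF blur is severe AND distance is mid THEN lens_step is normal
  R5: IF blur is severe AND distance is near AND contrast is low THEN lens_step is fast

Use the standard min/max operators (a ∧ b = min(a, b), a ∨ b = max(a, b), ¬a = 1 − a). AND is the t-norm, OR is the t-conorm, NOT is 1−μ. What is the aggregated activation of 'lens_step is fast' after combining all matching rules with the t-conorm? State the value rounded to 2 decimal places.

R1: (near=0.50 OR ¬high=1−0.16=0.84) = 0.84; AND[min(a, b)] with mid=0.65 → w = 0.65
R2: slight=0.34, high=0.16, mid=0.65; AND[min(a, b)] → w = 0.16
R3: mid=0.65 → w = 0.65
R4: severe=0.62, mid=0.65; AND[min(a, b)] → w = 0.62
R5: severe=0.62, near=0.50, low=0.48; AND[min(a, b)] → w = 0.48
Rules with consequent 'fast': {R1, R5} → strengths 0.65, 0.48
Aggregate via t-conorm [max(a, b)]: 0.65

0.65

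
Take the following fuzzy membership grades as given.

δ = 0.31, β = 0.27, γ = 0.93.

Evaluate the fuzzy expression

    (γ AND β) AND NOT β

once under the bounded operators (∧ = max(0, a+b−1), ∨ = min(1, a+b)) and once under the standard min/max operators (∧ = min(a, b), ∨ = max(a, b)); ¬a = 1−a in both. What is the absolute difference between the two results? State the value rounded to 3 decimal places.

0.270

Under bounded:
  γ AND β = max(0, a+b−1) on (0.93, 0.27) = 0.20
  NOT β = 1 − 0.27 = 0.73
  (γ AND β) AND NOT β = max(0, a+b−1) on (0.20, 0.73) = 0.00
  → value = 0.0000
Under standard min/max:
  γ AND β = min(a, b) on (0.93, 0.27) = 0.27
  NOT β = 1 − 0.27 = 0.73
  (γ AND β) AND NOT β = min(a, b) on (0.27, 0.73) = 0.27
  → value = 0.2700
|0.0000 − 0.2700| = 0.270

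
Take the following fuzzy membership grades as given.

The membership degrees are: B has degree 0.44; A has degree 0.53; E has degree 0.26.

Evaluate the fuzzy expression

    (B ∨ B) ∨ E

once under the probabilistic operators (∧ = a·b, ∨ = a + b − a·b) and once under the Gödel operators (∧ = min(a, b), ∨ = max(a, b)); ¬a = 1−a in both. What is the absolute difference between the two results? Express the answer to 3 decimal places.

Under probabilistic:
  B ∨ B = a + b − a·b on (0.4400, 0.4400) = 0.6864
  (B ∨ B) ∨ E = a + b − a·b on (0.6864, 0.2600) = 0.7679
  → value = 0.7679
Under Gödel:
  B ∨ B = max(a, b) on (0.44, 0.44) = 0.44
  (B ∨ B) ∨ E = max(a, b) on (0.44, 0.26) = 0.44
  → value = 0.4400
|0.7679 − 0.4400| = 0.328

0.328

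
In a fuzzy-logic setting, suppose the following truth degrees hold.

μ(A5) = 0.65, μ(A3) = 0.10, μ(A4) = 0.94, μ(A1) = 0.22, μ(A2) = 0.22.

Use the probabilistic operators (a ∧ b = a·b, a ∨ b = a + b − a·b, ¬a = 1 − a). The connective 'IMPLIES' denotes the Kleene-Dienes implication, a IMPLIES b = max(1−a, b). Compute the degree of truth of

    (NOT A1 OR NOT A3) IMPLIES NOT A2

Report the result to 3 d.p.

NOT A1 = 1 − 0.2200 = 0.7800
NOT A3 = 1 − 0.1000 = 0.9000
NOT A1 OR NOT A3 = a + b − a·b on (0.7800, 0.9000) = 0.9780
NOT A2 = 1 − 0.2200 = 0.7800
(NOT A1 OR NOT A3) IMPLIES NOT A2  [Kleene-Dienes: max(1−a, b)] with a=0.9780, b=0.7800 → 0.7800

0.780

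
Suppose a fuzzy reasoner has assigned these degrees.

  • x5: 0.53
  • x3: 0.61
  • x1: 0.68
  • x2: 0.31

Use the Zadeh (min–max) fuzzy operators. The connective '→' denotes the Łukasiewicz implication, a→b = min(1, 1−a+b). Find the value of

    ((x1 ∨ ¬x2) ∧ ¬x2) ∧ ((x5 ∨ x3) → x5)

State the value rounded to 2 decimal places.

¬x2 = 1 − 0.31 = 0.69
x1 ∨ ¬x2 = max(a, b) on (0.68, 0.69) = 0.69
¬x2 = 1 − 0.31 = 0.69
(x1 ∨ ¬x2) ∧ ¬x2 = min(a, b) on (0.69, 0.69) = 0.69
x5 ∨ x3 = max(a, b) on (0.53, 0.61) = 0.61
(x5 ∨ x3) → x5  [Łukasiewicz: min(1, 1−a+b)] with a=0.61, b=0.53 → 0.92
((x1 ∨ ¬x2) ∧ ¬x2) ∧ ((x5 ∨ x3) → x5) = min(a, b) on (0.69, 0.92) = 0.69

0.69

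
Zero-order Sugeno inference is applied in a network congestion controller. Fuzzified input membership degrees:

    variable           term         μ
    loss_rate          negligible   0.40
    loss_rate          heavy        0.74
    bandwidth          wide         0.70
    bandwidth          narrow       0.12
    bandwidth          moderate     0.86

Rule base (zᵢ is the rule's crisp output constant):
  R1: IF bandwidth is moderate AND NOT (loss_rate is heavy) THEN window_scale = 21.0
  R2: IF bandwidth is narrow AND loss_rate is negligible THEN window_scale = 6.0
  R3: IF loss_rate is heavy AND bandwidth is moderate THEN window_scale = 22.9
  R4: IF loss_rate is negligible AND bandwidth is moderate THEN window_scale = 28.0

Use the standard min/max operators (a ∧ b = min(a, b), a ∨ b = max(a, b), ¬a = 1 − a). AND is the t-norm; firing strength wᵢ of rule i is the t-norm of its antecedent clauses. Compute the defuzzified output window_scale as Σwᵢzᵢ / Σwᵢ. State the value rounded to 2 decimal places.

22.58

R1 (z=21.0): moderate=0.86, ¬heavy=1−0.74=0.26; AND[min(a, b)] → w = 0.26
R2 (z=6.0): narrow=0.12, negligible=0.40; AND[min(a, b)] → w = 0.12
R3 (z=22.9): heavy=0.74, moderate=0.86; AND[min(a, b)] → w = 0.74
R4 (z=28.0): negligible=0.40, moderate=0.86; AND[min(a, b)] → w = 0.40
Weighted average = (0.26·21.0 + 0.12·6.0 + 0.74·22.9 + 0.40·28.0) / (0.26 + 0.12 + 0.74 + 0.40)
  = 34.3260 / 1.5200 = 22.58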